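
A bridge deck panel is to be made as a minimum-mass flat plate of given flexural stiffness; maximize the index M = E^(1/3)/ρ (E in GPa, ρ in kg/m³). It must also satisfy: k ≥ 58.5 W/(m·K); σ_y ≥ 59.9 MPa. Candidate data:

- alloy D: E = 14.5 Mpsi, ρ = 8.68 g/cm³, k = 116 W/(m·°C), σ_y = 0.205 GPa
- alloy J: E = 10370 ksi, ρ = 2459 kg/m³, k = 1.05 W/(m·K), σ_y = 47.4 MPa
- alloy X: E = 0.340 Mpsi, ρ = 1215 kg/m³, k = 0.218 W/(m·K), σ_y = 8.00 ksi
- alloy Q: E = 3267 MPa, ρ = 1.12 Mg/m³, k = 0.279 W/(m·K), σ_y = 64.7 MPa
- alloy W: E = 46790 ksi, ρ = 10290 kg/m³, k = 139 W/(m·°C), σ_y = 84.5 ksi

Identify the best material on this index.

alloy W

Screen on constraints: k ≥ 58.5 W/(m·K); σ_y ≥ 59.9 MPa. Survivors: alloy D, alloy W.
Putting every candidate on a common basis:
  alloy D: E = 99.97 GPa, ρ = 8680 kg/m³
  alloy W: E = 322.6 GPa, ρ = 10290 kg/m³
  alloy W: M = 0.667×10⁻³
  alloy D: M = 0.535×10⁻³
The maximum is for alloy W.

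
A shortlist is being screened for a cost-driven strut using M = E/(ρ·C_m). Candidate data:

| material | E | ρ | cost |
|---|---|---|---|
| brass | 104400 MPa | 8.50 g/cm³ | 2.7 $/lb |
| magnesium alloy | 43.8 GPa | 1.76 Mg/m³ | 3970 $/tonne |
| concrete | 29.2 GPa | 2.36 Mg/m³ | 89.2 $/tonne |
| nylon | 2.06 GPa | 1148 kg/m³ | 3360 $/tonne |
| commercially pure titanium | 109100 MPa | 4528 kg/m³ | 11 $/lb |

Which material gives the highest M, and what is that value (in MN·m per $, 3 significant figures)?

concrete, M = 139 MN·m per $

Convert each candidate to consistent units, then evaluate M:
  brass: E = 104.4 GPa, ρ = 8500 kg/m³, cost = 5.952 $/kg
  magnesium alloy: E = 43.80 GPa, ρ = 1760 kg/m³, cost = 3.970 $/kg
  concrete: E = 29.20 GPa, ρ = 2360 kg/m³, cost = 0.08920 $/kg
  nylon: E = 2.060 GPa, ρ = 1148 kg/m³, cost = 3.360 $/kg
  commercially pure titanium: E = 109.1 GPa, ρ = 4528 kg/m³, cost = 24.25 $/kg
  concrete: M = 139 MN·m per $
  magnesium alloy: M = 6.27 MN·m per $
  brass: M = 2.06 MN·m per $
  commercially pure titanium: M = 0.994 MN·m per $
  nylon: M = 0.534 MN·m per $
Concrete has the largest M.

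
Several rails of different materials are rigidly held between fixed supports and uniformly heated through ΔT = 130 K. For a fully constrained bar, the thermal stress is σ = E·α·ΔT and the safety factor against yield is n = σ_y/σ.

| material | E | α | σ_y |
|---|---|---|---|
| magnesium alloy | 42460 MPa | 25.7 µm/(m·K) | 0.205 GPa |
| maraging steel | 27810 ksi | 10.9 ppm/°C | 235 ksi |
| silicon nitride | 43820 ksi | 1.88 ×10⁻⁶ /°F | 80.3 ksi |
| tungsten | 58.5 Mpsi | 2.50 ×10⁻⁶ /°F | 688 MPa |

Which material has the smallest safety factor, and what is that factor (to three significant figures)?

In consistent units (E in GPa, α in ×10⁻⁶/K, σ_y in MPa):
  magnesium alloy: E = 42.46, α = 25.7, σ_y = 205.0 → σ = 142 MPa, n = 1.45
  maraging steel: E = 191.7, α = 10.9, σ_y = 1620 → σ = 272 MPa, n = 5.96
  silicon nitride: E = 302.1, α = 3.38, σ_y = 553.6 → σ = 133 MPa, n = 4.17
  tungsten: E = 403.3, α = 4.50, σ_y = 688.0 → σ = 236 MPa, n = 2.92
The minimum is magnesium alloy at n = 1.45.

magnesium alloy, n = 1.45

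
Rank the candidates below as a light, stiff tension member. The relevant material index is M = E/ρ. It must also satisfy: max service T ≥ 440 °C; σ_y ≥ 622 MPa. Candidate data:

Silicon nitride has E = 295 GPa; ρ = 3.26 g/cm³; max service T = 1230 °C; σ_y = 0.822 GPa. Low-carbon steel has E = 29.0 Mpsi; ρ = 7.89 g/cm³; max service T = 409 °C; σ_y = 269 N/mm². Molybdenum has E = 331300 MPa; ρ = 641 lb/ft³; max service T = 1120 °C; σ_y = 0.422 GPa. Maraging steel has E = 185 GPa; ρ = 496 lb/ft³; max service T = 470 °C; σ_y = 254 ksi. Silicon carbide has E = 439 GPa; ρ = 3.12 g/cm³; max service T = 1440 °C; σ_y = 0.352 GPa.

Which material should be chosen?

silicon nitride

Screen on constraints: max service T ≥ 440 °C; σ_y ≥ 622 MPa. Survivors: silicon nitride, maraging steel.
Putting every candidate on a common basis:
  silicon nitride: E = 295.0 GPa, ρ = 3260 kg/m³
  maraging steel: E = 185.0 GPa, ρ = 7945 kg/m³
  silicon nitride: M = 90.5 MN·m/kg
  maraging steel: M = 23.3 MN·m/kg
Highest index: silicon nitride.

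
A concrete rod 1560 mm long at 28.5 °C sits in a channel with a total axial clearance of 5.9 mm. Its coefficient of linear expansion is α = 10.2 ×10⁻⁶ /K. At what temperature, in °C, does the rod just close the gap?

399 °C

α·L₀·ΔT = 5.9 mm ⇒ ΔT = 5.9 / (10.2×10⁻⁶ × 1560.0) = 370.8 K.
T = 28.5 + 370.8 = 399.3 °C.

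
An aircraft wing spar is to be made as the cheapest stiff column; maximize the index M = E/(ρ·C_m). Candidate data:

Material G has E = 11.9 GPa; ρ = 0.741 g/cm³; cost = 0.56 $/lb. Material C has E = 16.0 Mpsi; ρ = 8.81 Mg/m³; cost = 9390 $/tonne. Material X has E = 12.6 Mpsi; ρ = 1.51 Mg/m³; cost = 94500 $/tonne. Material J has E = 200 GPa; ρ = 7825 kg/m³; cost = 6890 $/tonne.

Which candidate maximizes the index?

material G

In SI units:
  material G: E = 11.90 GPa, ρ = 741.0 kg/m³, cost = 1.235 $/kg
  material C: E = 110.3 GPa, ρ = 8810 kg/m³, cost = 9.390 $/kg
  material X: E = 86.87 GPa, ρ = 1510 kg/m³, cost = 94.50 $/kg
  material J: E = 200.0 GPa, ρ = 7825 kg/m³, cost = 6.890 $/kg
  material G: M = 13.0 MN·m per $
  material J: M = 3.71 MN·m per $
  material C: M = 1.33 MN·m per $
  material X: M = 0.609 MN·m per $
Material G has the largest M.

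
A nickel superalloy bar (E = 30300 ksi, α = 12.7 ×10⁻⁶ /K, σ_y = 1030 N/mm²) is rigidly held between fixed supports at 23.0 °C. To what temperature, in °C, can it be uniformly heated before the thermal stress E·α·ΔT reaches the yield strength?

E = 30300 ksi = 208.9 GPa.
σ_y = 1030 N/mm² = 1030 MPa.
E·α·ΔT = 1030 MPa ⇒ ΔT = 1030 / (208.9×10³ × 12.7×10⁻⁶) = 388.2 K.
T = 23.0 + 388.2 = 411.2 °C.

411 °C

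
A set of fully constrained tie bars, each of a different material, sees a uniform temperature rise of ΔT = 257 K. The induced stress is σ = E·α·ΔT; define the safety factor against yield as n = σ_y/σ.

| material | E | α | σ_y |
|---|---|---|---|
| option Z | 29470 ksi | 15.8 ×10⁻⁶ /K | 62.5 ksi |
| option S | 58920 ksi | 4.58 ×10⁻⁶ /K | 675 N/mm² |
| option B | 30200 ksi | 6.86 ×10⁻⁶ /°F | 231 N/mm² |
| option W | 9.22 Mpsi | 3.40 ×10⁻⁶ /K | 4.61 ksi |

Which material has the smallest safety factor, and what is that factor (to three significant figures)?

option B, n = 0.350

Per material, after unit conversion:
  option Z: E = 203.2, α = 15.8, σ_y = 430.9 → σ = 825 MPa, n = 0.522
  option S: E = 406.2, α = 4.58, σ_y = 675.0 → σ = 478 MPa, n = 1.41
  option B: E = 208.2, α = 12.3, σ_y = 231.0 → σ = 661 MPa, n = 0.350
  option W: E = 63.57, α = 3.40, σ_y = 31.78 → σ = 55.5 MPa, n = 0.572
The minimum is option B at n = 0.350.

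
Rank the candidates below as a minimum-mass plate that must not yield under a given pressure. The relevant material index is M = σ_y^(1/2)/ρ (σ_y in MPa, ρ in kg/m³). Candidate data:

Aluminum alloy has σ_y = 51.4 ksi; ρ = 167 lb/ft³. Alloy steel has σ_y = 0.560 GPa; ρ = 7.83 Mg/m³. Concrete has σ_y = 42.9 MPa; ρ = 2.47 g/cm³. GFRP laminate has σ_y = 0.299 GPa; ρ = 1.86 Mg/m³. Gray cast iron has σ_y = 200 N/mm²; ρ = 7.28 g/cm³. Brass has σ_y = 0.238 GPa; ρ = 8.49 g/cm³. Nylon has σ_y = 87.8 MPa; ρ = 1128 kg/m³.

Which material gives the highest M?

Normalizing units and computing the index:
  aluminum alloy: σ_y = 354.4 MPa, ρ = 2675 kg/m³
  alloy steel: σ_y = 560.0 MPa, ρ = 7830 kg/m³
  concrete: σ_y = 42.90 MPa, ρ = 2470 kg/m³
  GFRP laminate: σ_y = 299.0 MPa, ρ = 1860 kg/m³
  gray cast iron: σ_y = 200.0 MPa, ρ = 7280 kg/m³
  brass: σ_y = 238.0 MPa, ρ = 8490 kg/m³
  nylon: σ_y = 87.80 MPa, ρ = 1128 kg/m³
  GFRP laminate: M = 9.30×10⁻³
  nylon: M = 8.31×10⁻³
  aluminum alloy: M = 7.04×10⁻³
  alloy steel: M = 3.02×10⁻³
  concrete: M = 2.65×10⁻³
  gray cast iron: M = 1.94×10⁻³
  brass: M = 1.82×10⁻³
Highest index: GFRP laminate.

GFRP laminate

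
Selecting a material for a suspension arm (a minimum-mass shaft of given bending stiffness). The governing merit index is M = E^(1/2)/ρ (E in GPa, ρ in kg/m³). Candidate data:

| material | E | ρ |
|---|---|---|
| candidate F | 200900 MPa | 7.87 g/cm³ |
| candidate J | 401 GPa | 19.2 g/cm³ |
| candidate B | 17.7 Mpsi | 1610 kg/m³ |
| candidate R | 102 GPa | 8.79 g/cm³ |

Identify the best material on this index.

In SI units:
  candidate F: E = 200.9 GPa, ρ = 7870 kg/m³
  candidate J: E = 401.0 GPa, ρ = 19200 kg/m³
  candidate B: E = 122.0 GPa, ρ = 1610 kg/m³
  candidate R: E = 102.0 GPa, ρ = 8790 kg/m³
  candidate B: M = 6.86×10⁻³
  candidate F: M = 1.80×10⁻³
  candidate R: M = 1.15×10⁻³
  candidate J: M = 1.04×10⁻³
Highest index: candidate B.

candidate B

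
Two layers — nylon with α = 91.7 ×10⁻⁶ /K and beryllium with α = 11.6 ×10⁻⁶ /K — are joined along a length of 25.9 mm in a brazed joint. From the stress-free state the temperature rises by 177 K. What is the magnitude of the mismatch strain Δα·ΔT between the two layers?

Δα = |91.7 − 11.6|×10⁻⁶/K = 80.1×10⁻⁶/K.
Mismatch strain = Δα·ΔT = 80.1×10⁻⁶ × 177.0 = 0.0142.

0.0142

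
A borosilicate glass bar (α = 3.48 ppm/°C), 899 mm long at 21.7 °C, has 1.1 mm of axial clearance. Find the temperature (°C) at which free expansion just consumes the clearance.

373 °C

α·L₀·ΔT = 1.1 mm ⇒ ΔT = 1.1 / (3.48×10⁻⁶ × 899.0) = 351.6 K.
T = 21.7 + 351.6 = 373.3 °C.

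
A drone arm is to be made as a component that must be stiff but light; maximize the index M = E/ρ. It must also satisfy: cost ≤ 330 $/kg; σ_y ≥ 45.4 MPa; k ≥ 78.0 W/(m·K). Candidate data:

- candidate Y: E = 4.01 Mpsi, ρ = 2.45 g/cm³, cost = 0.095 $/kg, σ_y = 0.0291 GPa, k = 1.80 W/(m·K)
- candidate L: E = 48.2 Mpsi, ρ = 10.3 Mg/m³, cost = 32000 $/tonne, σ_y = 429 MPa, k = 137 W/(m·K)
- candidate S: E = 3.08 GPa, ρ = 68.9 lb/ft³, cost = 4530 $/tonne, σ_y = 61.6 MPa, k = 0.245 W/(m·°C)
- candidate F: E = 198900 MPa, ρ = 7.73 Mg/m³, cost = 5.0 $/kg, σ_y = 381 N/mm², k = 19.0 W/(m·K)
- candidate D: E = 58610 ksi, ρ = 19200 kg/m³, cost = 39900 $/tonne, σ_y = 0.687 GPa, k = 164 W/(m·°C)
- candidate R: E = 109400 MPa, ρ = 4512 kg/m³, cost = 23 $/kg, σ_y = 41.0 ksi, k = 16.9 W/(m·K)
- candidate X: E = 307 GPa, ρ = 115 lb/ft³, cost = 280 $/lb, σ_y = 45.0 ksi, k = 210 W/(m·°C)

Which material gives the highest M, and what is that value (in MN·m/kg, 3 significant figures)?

candidate L, M = 32.3 MN·m/kg

Screen on constraints: cost ≤ 330 $/kg; σ_y ≥ 45.4 MPa; k ≥ 78.0 W/(m·K). Survivors: candidate L, candidate D.
Putting every candidate on a common basis:
  candidate L: E = 332.3 GPa, ρ = 10300 kg/m³
  candidate D: E = 404.1 GPa, ρ = 19200 kg/m³
  candidate L: M = 32.3 MN·m/kg
  candidate D: M = 21.0 MN·m/kg
Highest index: candidate L.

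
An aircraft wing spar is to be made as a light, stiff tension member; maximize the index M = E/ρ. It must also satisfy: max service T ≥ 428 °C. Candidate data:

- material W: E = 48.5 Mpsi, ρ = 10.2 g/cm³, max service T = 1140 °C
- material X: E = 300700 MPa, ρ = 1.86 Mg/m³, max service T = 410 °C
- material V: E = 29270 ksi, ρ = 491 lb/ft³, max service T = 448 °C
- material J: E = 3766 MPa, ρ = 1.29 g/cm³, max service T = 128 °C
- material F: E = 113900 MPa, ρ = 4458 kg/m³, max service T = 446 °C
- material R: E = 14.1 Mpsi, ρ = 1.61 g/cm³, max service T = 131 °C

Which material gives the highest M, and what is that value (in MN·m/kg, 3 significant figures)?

material W, M = 32.8 MN·m/kg

Screen on constraints: max service T ≥ 428 °C. Survivors: material W, material V, material F.
Putting every candidate on a common basis:
  material W: E = 334.4 GPa, ρ = 10200 kg/m³
  material V: E = 201.8 GPa, ρ = 7865 kg/m³
  material F: E = 113.9 GPa, ρ = 4458 kg/m³
  material W: M = 32.8 MN·m/kg
  material V: M = 25.7 MN·m/kg
  material F: M = 25.5 MN·m/kg
Material W ranks first.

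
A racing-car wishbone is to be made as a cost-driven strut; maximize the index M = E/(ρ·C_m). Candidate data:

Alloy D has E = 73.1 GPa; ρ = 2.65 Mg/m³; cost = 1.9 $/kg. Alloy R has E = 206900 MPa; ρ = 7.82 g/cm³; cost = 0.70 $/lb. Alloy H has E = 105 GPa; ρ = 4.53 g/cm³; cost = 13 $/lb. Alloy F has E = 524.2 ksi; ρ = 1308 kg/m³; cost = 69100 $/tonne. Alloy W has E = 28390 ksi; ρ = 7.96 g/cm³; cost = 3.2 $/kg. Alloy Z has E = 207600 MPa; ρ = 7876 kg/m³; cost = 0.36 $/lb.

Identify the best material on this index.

In SI units:
  alloy D: E = 73.10 GPa, ρ = 2650 kg/m³, cost = 1.900 $/kg
  alloy R: E = 206.9 GPa, ρ = 7820 kg/m³, cost = 1.543 $/kg
  alloy H: E = 105.0 GPa, ρ = 4530 kg/m³, cost = 28.66 $/kg
  alloy F: E = 3.614 GPa, ρ = 1308 kg/m³, cost = 69.10 $/kg
  alloy W: E = 195.7 GPa, ρ = 7960 kg/m³, cost = 3.200 $/kg
  alloy Z: E = 207.6 GPa, ρ = 7876 kg/m³, cost = 0.7937 $/kg
  alloy Z: M = 33.2 MN·m per $
  alloy R: M = 17.1 MN·m per $
  alloy D: M = 14.5 MN·m per $
  alloy W: M = 7.68 MN·m per $
  alloy H: M = 0.809 MN·m per $
  alloy F: M = 0.0400 MN·m per $
Alloy Z has the largest M.

alloy Z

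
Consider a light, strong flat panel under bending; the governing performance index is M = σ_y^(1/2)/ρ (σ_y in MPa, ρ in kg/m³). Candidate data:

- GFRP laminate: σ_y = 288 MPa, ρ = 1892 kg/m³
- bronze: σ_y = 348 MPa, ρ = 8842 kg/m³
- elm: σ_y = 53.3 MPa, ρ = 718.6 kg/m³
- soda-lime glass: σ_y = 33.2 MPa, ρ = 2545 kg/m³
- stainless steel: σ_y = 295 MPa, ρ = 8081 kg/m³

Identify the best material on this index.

elm

Per-candidate index values:
  elm: M = 10.2×10⁻³
  GFRP laminate: M = 8.97×10⁻³
  soda-lime glass: M = 2.26×10⁻³
  stainless steel: M = 2.13×10⁻³
  bronze: M = 2.11×10⁻³
Elm ranks first.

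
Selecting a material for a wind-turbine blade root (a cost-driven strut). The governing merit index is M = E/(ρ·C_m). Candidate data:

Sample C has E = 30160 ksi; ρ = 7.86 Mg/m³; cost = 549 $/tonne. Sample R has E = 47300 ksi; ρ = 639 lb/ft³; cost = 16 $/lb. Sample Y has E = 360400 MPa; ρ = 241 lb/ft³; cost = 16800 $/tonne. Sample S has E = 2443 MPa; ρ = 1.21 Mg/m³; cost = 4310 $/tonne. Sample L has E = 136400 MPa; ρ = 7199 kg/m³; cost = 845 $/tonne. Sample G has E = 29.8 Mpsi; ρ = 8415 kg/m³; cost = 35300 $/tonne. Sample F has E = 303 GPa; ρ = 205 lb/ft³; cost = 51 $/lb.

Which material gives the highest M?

sample C

After converting to SI:
  sample C: E = 207.9 GPa, ρ = 7860 kg/m³, cost = 0.5490 $/kg
  sample R: E = 326.1 GPa, ρ = 10240 kg/m³, cost = 35.27 $/kg
  sample Y: E = 360.4 GPa, ρ = 3860 kg/m³, cost = 16.80 $/kg
  sample S: E = 2.443 GPa, ρ = 1210 kg/m³, cost = 4.310 $/kg
  sample L: E = 136.4 GPa, ρ = 7199 kg/m³, cost = 0.8450 $/kg
  sample G: E = 205.5 GPa, ρ = 8415 kg/m³, cost = 35.30 $/kg
  sample F: E = 303.0 GPa, ρ = 3284 kg/m³, cost = 112.4 $/kg
  sample C: M = 48.2 MN·m per $
  sample L: M = 22.4 MN·m per $
  sample Y: M = 5.56 MN·m per $
  sample R: M = 0.903 MN·m per $
  sample F: M = 0.821 MN·m per $
  sample G: M = 0.692 MN·m per $
  sample S: M = 0.468 MN·m per $
Sample C has the largest M.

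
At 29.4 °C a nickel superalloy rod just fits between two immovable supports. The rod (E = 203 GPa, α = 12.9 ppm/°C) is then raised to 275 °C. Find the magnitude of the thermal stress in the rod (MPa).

ΔT = 245.6 K. Constrained thermal stress σ = E·α·ΔT = 203.0×10³ MPa × 12.9×10⁻⁶ × 245.6 = 643 MPa (compressive).

643 MPa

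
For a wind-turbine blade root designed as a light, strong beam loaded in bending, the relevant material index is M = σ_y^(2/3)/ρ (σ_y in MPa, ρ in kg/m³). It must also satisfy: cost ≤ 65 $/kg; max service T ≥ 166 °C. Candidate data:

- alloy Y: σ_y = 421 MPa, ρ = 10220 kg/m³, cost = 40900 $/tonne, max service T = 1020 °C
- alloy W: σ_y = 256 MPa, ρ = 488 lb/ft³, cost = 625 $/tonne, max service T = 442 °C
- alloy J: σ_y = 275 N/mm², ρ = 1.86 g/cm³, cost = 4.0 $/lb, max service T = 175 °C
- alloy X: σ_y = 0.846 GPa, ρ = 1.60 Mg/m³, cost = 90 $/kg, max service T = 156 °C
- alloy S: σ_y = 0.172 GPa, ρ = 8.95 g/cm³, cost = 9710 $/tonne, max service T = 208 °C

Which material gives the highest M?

alloy J

Screen on constraints: cost ≤ 65 $/kg; max service T ≥ 166 °C. Survivors: alloy Y, alloy W, alloy J, alloy S.
After converting to SI:
  alloy Y: σ_y = 421.0 MPa, ρ = 10220 kg/m³
  alloy W: σ_y = 256.0 MPa, ρ = 7817 kg/m³
  alloy J: σ_y = 275.0 MPa, ρ = 1860 kg/m³
  alloy S: σ_y = 172.0 MPa, ρ = 8950 kg/m³
  alloy J: M = 22.7×10⁻³
  alloy Y: M = 5.50×10⁻³
  alloy W: M = 5.16×10⁻³
  alloy S: M = 3.46×10⁻³
Highest index: alloy J.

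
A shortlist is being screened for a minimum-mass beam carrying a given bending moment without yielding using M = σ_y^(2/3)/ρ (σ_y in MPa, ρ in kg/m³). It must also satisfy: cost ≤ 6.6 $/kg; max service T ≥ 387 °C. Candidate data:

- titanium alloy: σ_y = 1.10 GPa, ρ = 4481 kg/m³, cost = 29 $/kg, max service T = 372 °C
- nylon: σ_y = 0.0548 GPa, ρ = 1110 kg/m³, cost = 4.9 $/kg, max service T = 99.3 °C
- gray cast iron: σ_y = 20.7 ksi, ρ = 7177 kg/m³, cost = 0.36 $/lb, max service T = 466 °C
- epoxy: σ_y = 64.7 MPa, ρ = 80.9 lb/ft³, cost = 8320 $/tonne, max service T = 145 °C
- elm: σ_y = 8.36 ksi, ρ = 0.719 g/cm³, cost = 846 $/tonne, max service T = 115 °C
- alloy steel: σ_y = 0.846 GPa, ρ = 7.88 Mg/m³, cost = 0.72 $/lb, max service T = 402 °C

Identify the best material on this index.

alloy steel

Screen on constraints: cost ≤ 6.6 $/kg; max service T ≥ 387 °C. Survivors: gray cast iron, alloy steel.
Normalizing units and computing the index:
  gray cast iron: σ_y = 142.7 MPa, ρ = 7177 kg/m³
  alloy steel: σ_y = 846.0 MPa, ρ = 7880 kg/m³
  alloy steel: M = 11.4×10⁻³
  gray cast iron: M = 3.81×10⁻³
The maximum is for alloy steel.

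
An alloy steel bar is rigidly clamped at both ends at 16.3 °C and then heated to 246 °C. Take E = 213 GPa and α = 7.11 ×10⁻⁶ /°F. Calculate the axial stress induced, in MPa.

626 MPa

α = 7.11×10⁻⁶/°F × 9/5 = 12.8×10⁻⁶/K.
ΔT = 229.7 K. Constrained thermal stress σ = E·α·ΔT = 213.0×10³ MPa × 12.8×10⁻⁶ × 229.7 = 626 MPa (compressive).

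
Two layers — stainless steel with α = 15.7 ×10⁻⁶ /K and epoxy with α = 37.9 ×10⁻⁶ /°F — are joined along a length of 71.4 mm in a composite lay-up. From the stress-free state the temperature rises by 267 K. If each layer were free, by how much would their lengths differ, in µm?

epoxy: α = 37.9×10⁻⁶/°F × 9/5 = 68.2×10⁻⁶/K.
Δα = |15.7 − 68.2|×10⁻⁶/K = 52.5×10⁻⁶/K.
ΔL_mismatch = Δα·L·ΔT = 52.5×10⁻⁶ × 71.4 mm × 267.0 K = 1000 µm.

1000 µm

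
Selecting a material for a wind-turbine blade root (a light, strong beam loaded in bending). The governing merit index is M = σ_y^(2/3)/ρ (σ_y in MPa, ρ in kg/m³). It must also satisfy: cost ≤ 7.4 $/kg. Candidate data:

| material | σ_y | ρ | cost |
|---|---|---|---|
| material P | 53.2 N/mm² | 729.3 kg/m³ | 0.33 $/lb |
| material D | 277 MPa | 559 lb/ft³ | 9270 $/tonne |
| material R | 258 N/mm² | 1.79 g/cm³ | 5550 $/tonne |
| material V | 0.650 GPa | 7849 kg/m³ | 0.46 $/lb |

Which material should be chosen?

material R

Screen on constraints: cost ≤ 7.4 $/kg. Survivors: material P, material R, material V.
In SI units:
  material P: σ_y = 53.20 MPa, ρ = 729.3 kg/m³
  material R: σ_y = 258.0 MPa, ρ = 1790 kg/m³
  material V: σ_y = 650.0 MPa, ρ = 7849 kg/m³
  material R: M = 22.6×10⁻³
  material P: M = 19.4×10⁻³
  material V: M = 9.56×10⁻³
Highest index: material R.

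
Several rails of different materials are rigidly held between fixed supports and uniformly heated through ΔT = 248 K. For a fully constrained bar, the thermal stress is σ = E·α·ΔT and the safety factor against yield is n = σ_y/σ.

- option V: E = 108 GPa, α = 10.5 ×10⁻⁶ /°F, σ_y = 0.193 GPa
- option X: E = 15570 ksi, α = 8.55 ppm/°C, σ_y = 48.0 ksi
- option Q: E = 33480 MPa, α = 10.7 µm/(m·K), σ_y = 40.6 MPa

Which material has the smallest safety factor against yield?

option V

In consistent units (E in GPa, α in ×10⁻⁶/K, σ_y in MPa):
  option V: E = 108.0, α = 18.9, σ_y = 193.0 → σ = 506 MPa, n = 0.381
  option X: E = 107.4, α = 8.55, σ_y = 330.9 → σ = 228 MPa, n = 1.45
  option Q: E = 33.48, α = 10.7, σ_y = 40.60 → σ = 88.8 MPa, n = 0.457
Option V has the lowest safety factor, n = 0.381.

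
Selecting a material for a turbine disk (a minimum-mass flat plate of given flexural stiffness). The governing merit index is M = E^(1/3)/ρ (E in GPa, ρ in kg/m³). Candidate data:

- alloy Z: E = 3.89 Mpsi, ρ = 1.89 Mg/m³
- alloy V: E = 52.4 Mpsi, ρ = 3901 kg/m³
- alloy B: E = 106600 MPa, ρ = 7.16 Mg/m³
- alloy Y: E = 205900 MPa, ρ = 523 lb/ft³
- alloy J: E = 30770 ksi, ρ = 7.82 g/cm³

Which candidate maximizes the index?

Normalizing units and computing the index:
  alloy Z: E = 26.82 GPa, ρ = 1890 kg/m³
  alloy V: E = 361.3 GPa, ρ = 3901 kg/m³
  alloy B: E = 106.6 GPa, ρ = 7160 kg/m³
  alloy Y: E = 205.9 GPa, ρ = 8378 kg/m³
  alloy J: E = 212.2 GPa, ρ = 7820 kg/m³
  alloy V: M = 1.83×10⁻³
  alloy Z: M = 1.58×10⁻³
  alloy J: M = 0.763×10⁻³
  alloy Y: M = 0.705×10⁻³
  alloy B: M = 0.662×10⁻³
Alloy V ranks first.

alloy V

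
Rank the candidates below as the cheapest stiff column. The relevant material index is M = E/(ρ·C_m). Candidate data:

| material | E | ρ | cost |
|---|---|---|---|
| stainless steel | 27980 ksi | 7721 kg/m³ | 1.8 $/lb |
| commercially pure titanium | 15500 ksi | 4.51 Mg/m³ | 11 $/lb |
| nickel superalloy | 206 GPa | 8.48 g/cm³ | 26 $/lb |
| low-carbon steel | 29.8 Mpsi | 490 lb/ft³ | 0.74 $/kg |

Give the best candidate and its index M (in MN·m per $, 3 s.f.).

Putting every candidate on a common basis:
  stainless steel: E = 192.9 GPa, ρ = 7721 kg/m³, cost = 3.968 $/kg
  commercially pure titanium: E = 106.9 GPa, ρ = 4510 kg/m³, cost = 24.25 $/kg
  nickel superalloy: E = 206.0 GPa, ρ = 8480 kg/m³, cost = 57.32 $/kg
  low-carbon steel: E = 205.5 GPa, ρ = 7849 kg/m³, cost = 0.7400 $/kg
  low-carbon steel: M = 35.4 MN·m per $
  stainless steel: M = 6.30 MN·m per $
  commercially pure titanium: M = 0.977 MN·m per $
  nickel superalloy: M = 0.424 MN·m per $
Low-carbon steel has the largest M.

low-carbon steel, M = 35.4 MN·m per $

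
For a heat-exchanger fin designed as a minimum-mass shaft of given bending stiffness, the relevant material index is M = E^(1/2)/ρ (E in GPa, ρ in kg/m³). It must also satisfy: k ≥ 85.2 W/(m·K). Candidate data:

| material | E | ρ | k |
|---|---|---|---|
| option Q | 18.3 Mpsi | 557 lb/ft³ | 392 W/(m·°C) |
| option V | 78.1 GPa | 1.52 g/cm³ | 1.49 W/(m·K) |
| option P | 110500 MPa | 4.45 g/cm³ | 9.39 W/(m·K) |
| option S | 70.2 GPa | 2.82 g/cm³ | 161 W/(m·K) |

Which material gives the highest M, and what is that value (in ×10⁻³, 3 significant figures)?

option S, M = 2.97×10⁻³

Screen on constraints: k ≥ 85.2 W/(m·K). Survivors: option Q, option S.
Convert each candidate to consistent units, then evaluate M:
  option Q: E = 126.2 GPa, ρ = 8922 kg/m³
  option S: E = 70.20 GPa, ρ = 2820 kg/m³
  option S: M = 2.97×10⁻³
  option Q: M = 1.26×10⁻³
Option S ranks first.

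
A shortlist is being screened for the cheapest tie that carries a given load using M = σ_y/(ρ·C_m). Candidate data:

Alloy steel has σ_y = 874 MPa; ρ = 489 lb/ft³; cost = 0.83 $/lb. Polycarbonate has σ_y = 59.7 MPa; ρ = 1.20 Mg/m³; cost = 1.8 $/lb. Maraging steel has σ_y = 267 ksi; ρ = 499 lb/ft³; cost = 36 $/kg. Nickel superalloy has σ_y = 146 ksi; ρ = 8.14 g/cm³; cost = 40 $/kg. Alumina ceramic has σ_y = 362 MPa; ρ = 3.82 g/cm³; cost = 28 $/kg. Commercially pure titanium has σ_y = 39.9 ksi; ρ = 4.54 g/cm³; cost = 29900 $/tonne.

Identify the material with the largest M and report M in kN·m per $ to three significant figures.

In SI units:
  alloy steel: σ_y = 874.0 MPa, ρ = 7833 kg/m³, cost = 1.830 $/kg
  polycarbonate: σ_y = 59.70 MPa, ρ = 1200 kg/m³, cost = 3.968 $/kg
  maraging steel: σ_y = 1841 MPa, ρ = 7993 kg/m³, cost = 36.00 $/kg
  nickel superalloy: σ_y = 1007 MPa, ρ = 8140 kg/m³, cost = 40.00 $/kg
  alumina ceramic: σ_y = 362.0 MPa, ρ = 3820 kg/m³, cost = 28.00 $/kg
  commercially pure titanium: σ_y = 275.1 MPa, ρ = 4540 kg/m³, cost = 29.90 $/kg
  alloy steel: M = 61.0 kN·m per $
  polycarbonate: M = 12.5 kN·m per $
  maraging steel: M = 6.40 kN·m per $
  alumina ceramic: M = 3.38 kN·m per $
  nickel superalloy: M = 3.09 kN·m per $
  commercially pure titanium: M = 2.03 kN·m per $
Alloy steel has the largest M.

alloy steel, M = 61.0 kN·m per $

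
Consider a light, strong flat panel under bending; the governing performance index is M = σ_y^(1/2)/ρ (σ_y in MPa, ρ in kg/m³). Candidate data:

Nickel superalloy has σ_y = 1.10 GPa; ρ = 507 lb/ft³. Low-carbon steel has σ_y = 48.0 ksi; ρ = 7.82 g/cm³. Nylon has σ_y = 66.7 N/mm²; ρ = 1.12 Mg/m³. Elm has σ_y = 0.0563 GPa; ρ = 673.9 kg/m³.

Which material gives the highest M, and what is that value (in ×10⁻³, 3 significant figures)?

Convert each candidate to consistent units, then evaluate M:
  nickel superalloy: σ_y = 1100 MPa, ρ = 8121 kg/m³
  low-carbon steel: σ_y = 330.9 MPa, ρ = 7820 kg/m³
  nylon: σ_y = 66.70 MPa, ρ = 1120 kg/m³
  elm: σ_y = 56.30 MPa, ρ = 673.9 kg/m³
  elm: M = 11.1×10⁻³
  nylon: M = 7.29×10⁻³
  nickel superalloy: M = 4.08×10⁻³
  low-carbon steel: M = 2.33×10⁻³
Highest index: elm.

elm, M = 11.1×10⁻³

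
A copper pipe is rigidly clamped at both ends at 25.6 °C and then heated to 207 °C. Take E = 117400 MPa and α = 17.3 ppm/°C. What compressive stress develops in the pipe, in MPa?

E = 117400 MPa = 117.4 GPa.
ΔT = 181.4 K. Constrained thermal stress σ = E·α·ΔT = 117.4×10³ MPa × 17.3×10⁻⁶ × 181.4 = 368 MPa (compressive).

368 MPa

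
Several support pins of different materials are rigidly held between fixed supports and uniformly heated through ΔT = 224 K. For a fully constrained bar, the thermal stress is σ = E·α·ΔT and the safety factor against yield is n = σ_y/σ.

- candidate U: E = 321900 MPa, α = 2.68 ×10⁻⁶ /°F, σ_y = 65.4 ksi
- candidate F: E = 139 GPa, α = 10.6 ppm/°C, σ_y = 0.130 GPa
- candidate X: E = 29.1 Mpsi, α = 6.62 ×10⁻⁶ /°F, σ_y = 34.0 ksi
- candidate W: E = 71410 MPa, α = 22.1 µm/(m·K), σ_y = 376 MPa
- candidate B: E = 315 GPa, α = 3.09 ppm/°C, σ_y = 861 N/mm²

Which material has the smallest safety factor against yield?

candidate F

Per material, after unit conversion:
  candidate U: E = 321.9, α = 4.82, σ_y = 450.9 → σ = 348 MPa, n = 1.30
  candidate F: E = 139.0, α = 10.6, σ_y = 130.0 → σ = 330 MPa, n = 0.394
  candidate X: E = 200.6, α = 11.9, σ_y = 234.4 → σ = 536 MPa, n = 0.438
  candidate W: E = 71.41, α = 22.1, σ_y = 376.0 → σ = 354 MPa, n = 1.06
  candidate B: E = 315.0, α = 3.09, σ_y = 861.0 → σ = 218 MPa, n = 3.95
The minimum is candidate F at n = 0.394.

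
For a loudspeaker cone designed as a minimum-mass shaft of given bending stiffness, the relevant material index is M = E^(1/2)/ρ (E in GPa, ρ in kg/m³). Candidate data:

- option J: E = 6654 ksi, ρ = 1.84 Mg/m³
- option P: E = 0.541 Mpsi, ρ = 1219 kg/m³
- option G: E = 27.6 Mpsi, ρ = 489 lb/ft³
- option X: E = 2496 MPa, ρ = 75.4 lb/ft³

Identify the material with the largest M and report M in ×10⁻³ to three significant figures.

option J, M = 3.68×10⁻³

Normalizing units and computing the index:
  option J: E = 45.88 GPa, ρ = 1840 kg/m³
  option P: E = 3.730 GPa, ρ = 1219 kg/m³
  option G: E = 190.3 GPa, ρ = 7833 kg/m³
  option X: E = 2.496 GPa, ρ = 1208 kg/m³
  option J: M = 3.68×10⁻³
  option G: M = 1.76×10⁻³
  option P: M = 1.58×10⁻³
  option X: M = 1.31×10⁻³
Highest index: option J.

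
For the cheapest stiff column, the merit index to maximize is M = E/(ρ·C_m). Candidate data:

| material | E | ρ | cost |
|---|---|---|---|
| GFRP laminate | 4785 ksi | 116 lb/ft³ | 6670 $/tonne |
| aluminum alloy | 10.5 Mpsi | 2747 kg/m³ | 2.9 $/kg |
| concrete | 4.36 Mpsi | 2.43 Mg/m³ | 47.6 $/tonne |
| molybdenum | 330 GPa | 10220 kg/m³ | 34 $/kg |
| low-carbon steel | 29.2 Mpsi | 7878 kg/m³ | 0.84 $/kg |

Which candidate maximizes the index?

In SI units:
  GFRP laminate: E = 32.99 GPa, ρ = 1858 kg/m³, cost = 6.670 $/kg
  aluminum alloy: E = 72.39 GPa, ρ = 2747 kg/m³, cost = 2.900 $/kg
  concrete: E = 30.06 GPa, ρ = 2430 kg/m³, cost = 0.04760 $/kg
  molybdenum: E = 330.0 GPa, ρ = 10220 kg/m³, cost = 34.00 $/kg
  low-carbon steel: E = 201.3 GPa, ρ = 7878 kg/m³, cost = 0.8400 $/kg
  concrete: M = 260 MN·m per $
  low-carbon steel: M = 30.4 MN·m per $
  aluminum alloy: M = 9.09 MN·m per $
  GFRP laminate: M = 2.66 MN·m per $
  molybdenum: M = 0.950 MN·m per $
Concrete has the largest M.

concrete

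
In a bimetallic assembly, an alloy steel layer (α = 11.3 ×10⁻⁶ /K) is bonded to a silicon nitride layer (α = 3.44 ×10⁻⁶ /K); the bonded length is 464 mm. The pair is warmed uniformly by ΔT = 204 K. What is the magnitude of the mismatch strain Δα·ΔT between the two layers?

Δα = |11.3 − 3.44|×10⁻⁶/K = 7.86×10⁻⁶/K.
Mismatch strain = Δα·ΔT = 7.86×10⁻⁶ × 204.0 = 1.60×10⁻³.

1.60×10⁻³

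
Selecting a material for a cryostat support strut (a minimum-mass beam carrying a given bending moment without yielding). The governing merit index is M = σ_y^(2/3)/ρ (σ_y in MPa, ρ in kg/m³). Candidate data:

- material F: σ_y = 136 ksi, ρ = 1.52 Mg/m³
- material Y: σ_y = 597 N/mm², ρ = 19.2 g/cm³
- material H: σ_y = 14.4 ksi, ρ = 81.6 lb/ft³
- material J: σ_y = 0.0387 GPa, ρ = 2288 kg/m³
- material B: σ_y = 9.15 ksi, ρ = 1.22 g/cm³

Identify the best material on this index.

Normalizing units and computing the index:
  material F: σ_y = 937.7 MPa, ρ = 1520 kg/m³
  material Y: σ_y = 597.0 MPa, ρ = 19200 kg/m³
  material H: σ_y = 99.28 MPa, ρ = 1307 kg/m³
  material J: σ_y = 38.70 MPa, ρ = 2288 kg/m³
  material B: σ_y = 63.09 MPa, ρ = 1220 kg/m³
  material F: M = 63.0×10⁻³
  material H: M = 16.4×10⁻³
  material B: M = 13.0×10⁻³
  material J: M = 5.00×10⁻³
  material Y: M = 3.69×10⁻³
Material F ranks first.

material F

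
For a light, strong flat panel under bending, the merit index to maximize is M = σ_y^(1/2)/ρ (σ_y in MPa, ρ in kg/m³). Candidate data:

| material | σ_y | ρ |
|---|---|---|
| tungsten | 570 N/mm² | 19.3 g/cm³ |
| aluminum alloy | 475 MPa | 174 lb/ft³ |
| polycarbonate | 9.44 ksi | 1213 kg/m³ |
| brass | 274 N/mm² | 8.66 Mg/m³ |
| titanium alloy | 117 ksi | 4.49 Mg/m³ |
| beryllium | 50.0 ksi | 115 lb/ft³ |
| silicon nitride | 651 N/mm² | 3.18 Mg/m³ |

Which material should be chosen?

beryllium

Putting every candidate on a common basis:
  tungsten: σ_y = 570.0 MPa, ρ = 19300 kg/m³
  aluminum alloy: σ_y = 475.0 MPa, ρ = 2787 kg/m³
  polycarbonate: σ_y = 65.09 MPa, ρ = 1213 kg/m³
  brass: σ_y = 274.0 MPa, ρ = 8660 kg/m³
  titanium alloy: σ_y = 806.7 MPa, ρ = 4490 kg/m³
  beryllium: σ_y = 344.7 MPa, ρ = 1842 kg/m³
  silicon nitride: σ_y = 651.0 MPa, ρ = 3180 kg/m³
  beryllium: M = 10.1×10⁻³
  silicon nitride: M = 8.02×10⁻³
  aluminum alloy: M = 7.82×10⁻³
  polycarbonate: M = 6.65×10⁻³
  titanium alloy: M = 6.33×10⁻³
  brass: M = 1.91×10⁻³
  tungsten: M = 1.24×10⁻³
The maximum is for beryllium.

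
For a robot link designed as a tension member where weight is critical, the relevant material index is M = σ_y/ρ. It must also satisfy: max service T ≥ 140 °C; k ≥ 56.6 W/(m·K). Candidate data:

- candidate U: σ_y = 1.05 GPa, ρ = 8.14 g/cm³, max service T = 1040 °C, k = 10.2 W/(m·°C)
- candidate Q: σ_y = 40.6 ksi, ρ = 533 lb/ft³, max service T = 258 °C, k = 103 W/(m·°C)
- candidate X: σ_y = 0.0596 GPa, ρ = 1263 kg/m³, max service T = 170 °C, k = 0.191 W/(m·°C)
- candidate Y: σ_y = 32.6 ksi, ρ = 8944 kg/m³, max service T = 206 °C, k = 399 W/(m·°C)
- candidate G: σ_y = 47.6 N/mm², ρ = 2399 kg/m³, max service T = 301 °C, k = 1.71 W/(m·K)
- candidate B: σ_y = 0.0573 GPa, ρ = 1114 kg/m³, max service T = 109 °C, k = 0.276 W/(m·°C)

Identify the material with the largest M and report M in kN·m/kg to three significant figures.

candidate Q, M = 32.8 kN·m/kg

Screen on constraints: max service T ≥ 140 °C; k ≥ 56.6 W/(m·K). Survivors: candidate Q, candidate Y.
After converting to SI:
  candidate Q: σ_y = 279.9 MPa, ρ = 8538 kg/m³
  candidate Y: σ_y = 224.8 MPa, ρ = 8944 kg/m³
  candidate Q: M = 32.8 kN·m/kg
  candidate Y: M = 25.1 kN·m/kg
Highest index: candidate Q.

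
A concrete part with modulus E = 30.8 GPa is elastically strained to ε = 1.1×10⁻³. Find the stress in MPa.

33.9 MPa

σ = E·ε = 30800 MPa × 1.1×10⁻³ = 33.9 MPa.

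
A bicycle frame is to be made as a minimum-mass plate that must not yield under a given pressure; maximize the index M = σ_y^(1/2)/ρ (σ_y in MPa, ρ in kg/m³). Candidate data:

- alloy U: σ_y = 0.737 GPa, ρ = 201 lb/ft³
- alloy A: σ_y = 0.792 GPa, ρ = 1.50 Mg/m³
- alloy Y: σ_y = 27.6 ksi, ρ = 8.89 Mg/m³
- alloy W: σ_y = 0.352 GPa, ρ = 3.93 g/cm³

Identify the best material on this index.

alloy A

Convert each candidate to consistent units, then evaluate M:
  alloy U: σ_y = 737.0 MPa, ρ = 3220 kg/m³
  alloy A: σ_y = 792.0 MPa, ρ = 1500 kg/m³
  alloy Y: σ_y = 190.3 MPa, ρ = 8890 kg/m³
  alloy W: σ_y = 352.0 MPa, ρ = 3930 kg/m³
  alloy A: M = 18.8×10⁻³
  alloy U: M = 8.43×10⁻³
  alloy W: M = 4.77×10⁻³
  alloy Y: M = 1.55×10⁻³
Highest index: alloy A.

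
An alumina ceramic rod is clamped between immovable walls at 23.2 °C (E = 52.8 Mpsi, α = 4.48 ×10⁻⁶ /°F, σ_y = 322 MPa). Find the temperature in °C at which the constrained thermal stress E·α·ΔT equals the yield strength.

E = 52.8 Mpsi = 364.0 GPa.
α = 4.48×10⁻⁶/°F × 9/5 = 8.06×10⁻⁶/K.
E·α·ΔT = 322.0 MPa ⇒ ΔT = 322.0 / (364.0×10³ × 8.06×10⁻⁶) = 109.7 K.
T = 23.2 + 109.7 = 132.9 °C.

133 °C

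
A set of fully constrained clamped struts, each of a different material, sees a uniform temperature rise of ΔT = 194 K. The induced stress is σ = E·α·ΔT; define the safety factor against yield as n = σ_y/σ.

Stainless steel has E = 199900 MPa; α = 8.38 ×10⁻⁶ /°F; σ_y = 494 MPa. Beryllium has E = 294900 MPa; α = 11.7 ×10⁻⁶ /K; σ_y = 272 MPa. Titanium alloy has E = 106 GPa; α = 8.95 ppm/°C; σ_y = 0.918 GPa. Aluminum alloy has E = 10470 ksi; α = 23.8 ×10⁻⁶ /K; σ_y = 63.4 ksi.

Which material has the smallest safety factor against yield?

With everything in SI (GPa, ×10⁻⁶/K, MPa):
  stainless steel: E = 199.9, α = 15.1, σ_y = 494.0 → σ = 585 MPa, n = 0.844
  beryllium: E = 294.9, α = 11.7, σ_y = 272.0 → σ = 669 MPa, n = 0.406
  titanium alloy: E = 106.0, α = 8.95, σ_y = 918.0 → σ = 184 MPa, n = 4.99
  aluminum alloy: E = 72.19, α = 23.8, σ_y = 437.1 → σ = 333 MPa, n = 1.31
Smallest n: beryllium with n = 0.406.

beryllium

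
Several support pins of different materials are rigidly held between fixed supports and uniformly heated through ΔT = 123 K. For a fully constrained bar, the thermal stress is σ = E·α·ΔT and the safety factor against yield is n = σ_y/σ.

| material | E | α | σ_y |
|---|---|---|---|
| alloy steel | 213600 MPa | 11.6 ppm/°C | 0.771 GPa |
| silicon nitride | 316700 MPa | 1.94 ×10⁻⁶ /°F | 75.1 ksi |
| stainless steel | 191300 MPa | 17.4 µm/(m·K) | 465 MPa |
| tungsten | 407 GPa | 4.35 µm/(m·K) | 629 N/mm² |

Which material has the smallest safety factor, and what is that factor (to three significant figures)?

stainless steel, n = 1.14

With everything in SI (GPa, ×10⁻⁶/K, MPa):
  alloy steel: E = 213.6, α = 11.6, σ_y = 771.0 → σ = 305 MPa, n = 2.53
  silicon nitride: E = 316.7, α = 3.49, σ_y = 517.8 → σ = 136 MPa, n = 3.81
  stainless steel: E = 191.3, α = 17.4, σ_y = 465.0 → σ = 409 MPa, n = 1.14
  tungsten: E = 407.0, α = 4.35, σ_y = 629.0 → σ = 218 MPa, n = 2.89
Smallest n: stainless steel with n = 1.14.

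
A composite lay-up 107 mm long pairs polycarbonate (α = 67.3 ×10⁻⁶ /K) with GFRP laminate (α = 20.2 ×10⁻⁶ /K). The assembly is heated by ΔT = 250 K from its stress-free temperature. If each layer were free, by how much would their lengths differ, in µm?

1260 µm

Δα = |67.3 − 20.2|×10⁻⁶/K = 47.1×10⁻⁶/K.
ΔL_mismatch = Δα·L·ΔT = 47.1×10⁻⁶ × 107.0 mm × 250.0 K = 1260 µm.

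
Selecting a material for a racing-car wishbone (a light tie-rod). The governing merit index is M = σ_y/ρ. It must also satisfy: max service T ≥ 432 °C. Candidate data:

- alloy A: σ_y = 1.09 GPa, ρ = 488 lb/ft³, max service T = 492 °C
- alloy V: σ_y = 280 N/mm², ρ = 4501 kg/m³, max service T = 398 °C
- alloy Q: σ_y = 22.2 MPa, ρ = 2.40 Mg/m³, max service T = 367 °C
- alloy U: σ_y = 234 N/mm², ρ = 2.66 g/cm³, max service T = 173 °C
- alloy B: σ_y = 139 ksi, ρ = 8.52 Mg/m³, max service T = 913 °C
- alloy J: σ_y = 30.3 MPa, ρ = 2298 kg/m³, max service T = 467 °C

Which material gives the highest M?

alloy A

Screen on constraints: max service T ≥ 432 °C. Survivors: alloy A, alloy B, alloy J.
In SI units:
  alloy A: σ_y = 1090 MPa, ρ = 7817 kg/m³
  alloy B: σ_y = 958.4 MPa, ρ = 8520 kg/m³
  alloy J: σ_y = 30.30 MPa, ρ = 2298 kg/m³
  alloy A: M = 139 kN·m/kg
  alloy B: M = 112 kN·m/kg
  alloy J: M = 13.2 kN·m/kg
The maximum is for alloy A.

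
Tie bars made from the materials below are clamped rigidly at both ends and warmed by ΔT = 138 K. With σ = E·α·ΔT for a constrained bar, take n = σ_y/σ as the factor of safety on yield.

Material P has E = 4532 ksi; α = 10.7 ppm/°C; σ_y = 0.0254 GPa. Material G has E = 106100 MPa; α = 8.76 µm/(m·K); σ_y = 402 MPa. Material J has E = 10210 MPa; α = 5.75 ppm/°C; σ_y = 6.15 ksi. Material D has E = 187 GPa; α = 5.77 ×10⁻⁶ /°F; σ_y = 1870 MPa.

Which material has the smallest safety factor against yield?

material P

Converting E to GPa, α to ×10⁻⁶/K, σ_y to MPa, then σ and n for each:
  material P: E = 31.25, α = 10.7, σ_y = 25.40 → σ = 46.1 MPa, n = 0.551
  material G: E = 106.1, α = 8.76, σ_y = 402.0 → σ = 128 MPa, n = 3.13
  material J: E = 10.21, α = 5.75, σ_y = 42.40 → σ = 8.10 MPa, n = 5.23
  material D: E = 187.0, α = 10.4, σ_y = 1870 → σ = 268 MPa, n = 6.98
The minimum is material P at n = 0.551.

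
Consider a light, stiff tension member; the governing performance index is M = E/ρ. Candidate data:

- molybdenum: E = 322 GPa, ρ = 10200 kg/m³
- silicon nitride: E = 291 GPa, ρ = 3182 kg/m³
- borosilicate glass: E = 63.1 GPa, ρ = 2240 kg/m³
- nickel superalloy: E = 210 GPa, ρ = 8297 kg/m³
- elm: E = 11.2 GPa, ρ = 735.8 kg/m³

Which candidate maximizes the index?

Computing M directly (units already consistent):
  silicon nitride: M = 91.5 MN·m/kg
  molybdenum: M = 31.6 MN·m/kg
  borosilicate glass: M = 28.2 MN·m/kg
  nickel superalloy: M = 25.3 MN·m/kg
  elm: M = 15.2 MN·m/kg
The maximum is for silicon nitride.

silicon nitride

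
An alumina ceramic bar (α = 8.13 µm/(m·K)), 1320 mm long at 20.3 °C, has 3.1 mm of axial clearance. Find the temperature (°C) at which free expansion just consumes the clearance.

α·L₀·ΔT = 3.1 mm ⇒ ΔT = 3.1 / (8.13×10⁻⁶ × 1320.0) = 288.9 K.
T = 20.3 + 288.9 = 309.2 °C.

309 °C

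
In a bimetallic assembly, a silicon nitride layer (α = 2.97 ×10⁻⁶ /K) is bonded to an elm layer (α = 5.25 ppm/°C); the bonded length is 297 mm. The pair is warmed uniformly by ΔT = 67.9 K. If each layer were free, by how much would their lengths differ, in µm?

Δα = |2.97 − 5.25|×10⁻⁶/K = 2.28×10⁻⁶/K.
ΔL_mismatch = Δα·L·ΔT = 2.28×10⁻⁶ × 297.0 mm × 67.9 K = 46.0 µm.

46.0 µm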